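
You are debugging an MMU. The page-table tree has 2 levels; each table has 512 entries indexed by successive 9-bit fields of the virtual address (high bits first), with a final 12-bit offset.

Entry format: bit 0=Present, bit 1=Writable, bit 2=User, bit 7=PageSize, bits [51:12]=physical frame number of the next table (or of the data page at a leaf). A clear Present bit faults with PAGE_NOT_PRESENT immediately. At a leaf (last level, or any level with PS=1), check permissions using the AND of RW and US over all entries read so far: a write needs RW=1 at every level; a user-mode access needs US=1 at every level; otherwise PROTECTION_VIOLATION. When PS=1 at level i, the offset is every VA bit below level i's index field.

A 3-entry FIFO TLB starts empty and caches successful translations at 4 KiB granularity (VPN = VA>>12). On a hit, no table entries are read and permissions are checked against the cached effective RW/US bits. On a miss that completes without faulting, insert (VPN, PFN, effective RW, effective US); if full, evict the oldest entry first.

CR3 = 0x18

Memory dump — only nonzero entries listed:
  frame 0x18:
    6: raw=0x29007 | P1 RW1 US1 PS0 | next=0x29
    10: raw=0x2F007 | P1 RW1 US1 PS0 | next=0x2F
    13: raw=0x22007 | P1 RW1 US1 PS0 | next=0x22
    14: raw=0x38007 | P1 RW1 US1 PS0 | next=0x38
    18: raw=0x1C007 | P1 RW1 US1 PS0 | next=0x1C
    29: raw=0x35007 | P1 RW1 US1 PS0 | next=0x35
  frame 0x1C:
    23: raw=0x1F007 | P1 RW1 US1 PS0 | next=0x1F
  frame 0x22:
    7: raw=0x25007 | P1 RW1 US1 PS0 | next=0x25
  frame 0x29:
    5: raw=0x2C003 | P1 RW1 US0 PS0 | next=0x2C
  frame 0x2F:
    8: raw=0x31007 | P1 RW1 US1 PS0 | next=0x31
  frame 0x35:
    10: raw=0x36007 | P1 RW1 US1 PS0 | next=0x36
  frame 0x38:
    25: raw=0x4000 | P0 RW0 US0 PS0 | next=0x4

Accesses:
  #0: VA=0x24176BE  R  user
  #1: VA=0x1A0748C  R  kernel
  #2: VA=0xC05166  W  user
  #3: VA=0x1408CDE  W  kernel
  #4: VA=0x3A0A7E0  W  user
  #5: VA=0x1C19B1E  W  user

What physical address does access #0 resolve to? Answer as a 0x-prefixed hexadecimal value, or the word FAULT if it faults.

Trace:
#0 VA=0x24176BE (r,user):
  lvl0: tbl 0x18, slot 18 ⇒ 0x1C007 (P1/RW1/US1/PS0)
  lvl1: tbl 0x1C, slot 23 ⇒ 0x1F007 (P1/RW1/US1/PS0)
  ⇒ phys 0x1F6BE  [2 reads]
#1 VA=0x1A0748C (r,kernel):
  lvl0: tbl 0x18, slot 13 ⇒ 0x22007 (P1/RW1/US1/PS0)
  lvl1: tbl 0x22, slot 7 ⇒ 0x25007 (P1/RW1/US1/PS0)
  ⇒ phys 0x2548C  [2 reads]
#2 VA=0xC05166 (w,user):
  lvl0: tbl 0x18, slot 6 ⇒ 0x29007 (P1/RW1/US1/PS0)
  lvl1: tbl 0x29, slot 5 ⇒ 0x2C003 (P1/RW1/US0/PS0)
  ⇒ fault: PROTECTION_VIOLATION  — 2 lookups
#3 VA=0x1408CDE (w,kernel):
  lvl0: tbl 0x18, slot 10 ⇒ 0x2F007 (P1/RW1/US1/PS0)
  lvl1: tbl 0x2F, slot 8 ⇒ 0x31007 (P1/RW1/US1/PS0)
  ⇒ phys 0x31CDE  [2 reads]
#4 VA=0x3A0A7E0 (w,user):
  lvl0: tbl 0x18, slot 29 ⇒ 0x35007 (P1/RW1/US1/PS0)
  lvl1: tbl 0x35, slot 10 ⇒ 0x36007 (P1/RW1/US1/PS0)
  ⇒ phys 0x367E0  [2 reads]
#5 VA=0x1C19B1E (w,user):
  lvl0: tbl 0x18, slot 14 ⇒ 0x38007 (P1/RW1/US1/PS0)
  lvl1: tbl 0x38, slot 25 ⇒ 0x4000 (P0/RW0/US0/PS0)
  ⇒ fault: PAGE_NOT_PRESENT  — 2 lookups

Access #0 PA: 0x1F6BE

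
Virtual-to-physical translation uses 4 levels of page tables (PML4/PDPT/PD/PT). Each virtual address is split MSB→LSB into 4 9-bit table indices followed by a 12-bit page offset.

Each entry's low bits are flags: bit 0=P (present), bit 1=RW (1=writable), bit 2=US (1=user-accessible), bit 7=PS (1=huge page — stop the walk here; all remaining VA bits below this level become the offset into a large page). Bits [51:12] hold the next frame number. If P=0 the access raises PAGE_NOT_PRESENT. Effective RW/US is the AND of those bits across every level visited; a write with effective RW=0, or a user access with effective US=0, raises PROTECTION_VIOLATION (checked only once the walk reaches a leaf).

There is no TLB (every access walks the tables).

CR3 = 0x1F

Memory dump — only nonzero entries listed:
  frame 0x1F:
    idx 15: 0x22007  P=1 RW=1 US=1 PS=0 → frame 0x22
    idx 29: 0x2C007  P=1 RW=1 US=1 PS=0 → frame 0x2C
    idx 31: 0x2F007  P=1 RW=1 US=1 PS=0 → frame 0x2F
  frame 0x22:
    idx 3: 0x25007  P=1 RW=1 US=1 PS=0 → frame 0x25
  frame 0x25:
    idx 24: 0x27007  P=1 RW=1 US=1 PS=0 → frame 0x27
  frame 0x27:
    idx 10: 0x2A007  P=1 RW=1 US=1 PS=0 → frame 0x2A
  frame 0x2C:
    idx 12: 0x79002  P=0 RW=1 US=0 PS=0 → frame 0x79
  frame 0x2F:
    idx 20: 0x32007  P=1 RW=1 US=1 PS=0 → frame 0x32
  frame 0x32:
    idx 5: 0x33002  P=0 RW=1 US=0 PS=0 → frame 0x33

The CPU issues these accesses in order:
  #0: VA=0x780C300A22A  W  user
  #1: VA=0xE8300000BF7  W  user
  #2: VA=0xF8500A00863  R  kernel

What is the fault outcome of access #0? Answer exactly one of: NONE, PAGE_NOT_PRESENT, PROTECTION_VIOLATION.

Per-access translation:
#0 VA=0x780C300A22A (w,user):
  lvl0: tbl 0x1F, slot 15 ⇒ 0x22007 (P1/RW1/US1/PS0)
  lvl1: tbl 0x22, slot 3 ⇒ 0x25007 (P1/RW1/US1/PS0)
  lvl2: tbl 0x25, slot 24 ⇒ 0x27007 (P1/RW1/US1/PS0)
  lvl3: tbl 0x27, slot 10 ⇒ 0x2A007 (P1/RW1/US1/PS0)
  → PA=0x2A22A  (4 entries read)
#1 VA=0xE8300000BF7 (w,user):
  lvl0: tbl 0x1F, slot 29 ⇒ 0x2C007 (P1/RW1/US1/PS0)
  lvl1: tbl 0x2C, slot 12 ⇒ 0x79002 (P0/RW1/US0/PS0)
  ✗ PAGE_NOT_PRESENT  [2 reads]
#2 VA=0xF8500A00863 (r,kernel):
  lvl0: tbl 0x1F, slot 31 ⇒ 0x2F007 (P1/RW1/US1/PS0)
  lvl1: tbl 0x2F, slot 20 ⇒ 0x32007 (P1/RW1/US1/PS0)
  lvl2: tbl 0x32, slot 5 ⇒ 0x33002 (P0/RW1/US0/PS0)
  ✗ PAGE_NOT_PRESENT  [3 reads]

Access #0 fault: NONE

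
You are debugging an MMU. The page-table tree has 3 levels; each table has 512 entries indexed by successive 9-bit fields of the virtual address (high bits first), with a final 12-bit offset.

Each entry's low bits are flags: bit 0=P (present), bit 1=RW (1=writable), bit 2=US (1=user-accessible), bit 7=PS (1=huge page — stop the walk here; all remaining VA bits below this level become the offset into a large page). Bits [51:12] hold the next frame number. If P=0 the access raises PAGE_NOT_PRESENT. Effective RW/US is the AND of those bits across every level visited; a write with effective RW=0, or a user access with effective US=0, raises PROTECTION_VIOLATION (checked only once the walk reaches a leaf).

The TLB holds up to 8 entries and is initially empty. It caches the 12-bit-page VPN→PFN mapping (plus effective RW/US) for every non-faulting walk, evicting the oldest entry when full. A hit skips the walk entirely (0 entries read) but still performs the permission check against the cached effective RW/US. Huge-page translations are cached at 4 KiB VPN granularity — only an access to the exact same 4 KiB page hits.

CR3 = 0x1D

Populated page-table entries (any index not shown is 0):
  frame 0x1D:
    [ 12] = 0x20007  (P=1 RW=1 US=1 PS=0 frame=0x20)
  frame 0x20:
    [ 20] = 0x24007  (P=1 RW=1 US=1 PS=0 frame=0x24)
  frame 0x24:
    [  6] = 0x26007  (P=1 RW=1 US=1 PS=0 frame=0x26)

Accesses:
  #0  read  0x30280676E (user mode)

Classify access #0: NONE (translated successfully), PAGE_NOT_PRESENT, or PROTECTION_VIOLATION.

Walk each access:
#0 VA=0x30280676E (r,user):
  L0: frame=0x1D idx=12 entry=0x20007 [P=1 RW=1 US=1 PS=0]
  L1: frame=0x20 idx=20 entry=0x24007 [P=1 RW=1 US=1 PS=0]
  L2: frame=0x24 idx=6 entry=0x26007 [P=1 RW=1 US=1 PS=0]
  ✓ 0x2676E  — 3 lookups

Access #0 fault: NONE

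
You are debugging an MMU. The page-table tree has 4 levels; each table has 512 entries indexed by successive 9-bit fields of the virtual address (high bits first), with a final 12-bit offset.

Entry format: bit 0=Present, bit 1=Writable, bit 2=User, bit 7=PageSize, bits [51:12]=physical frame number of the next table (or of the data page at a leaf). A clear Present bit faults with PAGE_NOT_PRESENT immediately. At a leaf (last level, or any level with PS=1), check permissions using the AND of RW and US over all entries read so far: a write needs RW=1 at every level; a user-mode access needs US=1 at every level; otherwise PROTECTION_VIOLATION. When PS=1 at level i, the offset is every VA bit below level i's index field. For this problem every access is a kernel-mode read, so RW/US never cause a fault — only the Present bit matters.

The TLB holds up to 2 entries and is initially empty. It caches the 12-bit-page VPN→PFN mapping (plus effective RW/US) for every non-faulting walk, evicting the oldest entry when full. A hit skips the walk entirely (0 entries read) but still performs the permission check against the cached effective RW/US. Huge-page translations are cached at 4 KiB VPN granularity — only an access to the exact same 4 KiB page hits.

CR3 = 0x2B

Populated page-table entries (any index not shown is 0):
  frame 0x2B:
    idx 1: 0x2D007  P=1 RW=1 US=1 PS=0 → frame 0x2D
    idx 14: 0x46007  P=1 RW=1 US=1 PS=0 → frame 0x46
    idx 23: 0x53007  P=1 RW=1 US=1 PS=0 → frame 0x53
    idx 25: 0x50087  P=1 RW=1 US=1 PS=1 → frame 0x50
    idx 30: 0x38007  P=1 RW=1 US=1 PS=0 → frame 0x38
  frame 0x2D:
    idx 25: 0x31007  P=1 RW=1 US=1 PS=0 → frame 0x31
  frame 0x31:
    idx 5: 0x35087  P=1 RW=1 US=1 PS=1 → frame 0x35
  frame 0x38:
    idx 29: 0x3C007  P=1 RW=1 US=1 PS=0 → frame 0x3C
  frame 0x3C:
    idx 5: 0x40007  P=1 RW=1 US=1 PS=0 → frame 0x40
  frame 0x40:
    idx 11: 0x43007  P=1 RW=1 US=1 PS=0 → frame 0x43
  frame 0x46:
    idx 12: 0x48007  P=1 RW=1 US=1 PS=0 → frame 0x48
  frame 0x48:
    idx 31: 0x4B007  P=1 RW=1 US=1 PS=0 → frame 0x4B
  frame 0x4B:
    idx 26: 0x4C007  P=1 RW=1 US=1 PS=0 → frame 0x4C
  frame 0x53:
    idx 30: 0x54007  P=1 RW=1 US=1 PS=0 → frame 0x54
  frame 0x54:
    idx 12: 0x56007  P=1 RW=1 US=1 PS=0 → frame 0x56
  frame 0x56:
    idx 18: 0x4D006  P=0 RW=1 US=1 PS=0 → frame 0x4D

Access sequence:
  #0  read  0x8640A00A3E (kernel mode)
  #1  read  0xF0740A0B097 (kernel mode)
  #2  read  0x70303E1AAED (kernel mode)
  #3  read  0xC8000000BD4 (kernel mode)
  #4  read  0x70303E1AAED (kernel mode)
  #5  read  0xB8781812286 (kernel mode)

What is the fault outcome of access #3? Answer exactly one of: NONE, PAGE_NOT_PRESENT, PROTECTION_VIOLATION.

Per-access translation:
#0 VA=0x8640A00A3E (r,kernel):
  L0 @0x2B[1] → 0x2D007  P=1,RW=1,US=1,PS=0
  L1 @0x2D[25] → 0x31007  P=1,RW=1,US=1,PS=0
  L2 @0x31[5] → 0x35087  P=1,RW=1,US=1,PS=1
  → PA=0x35A3E (huge @L2)  (3 entries read)
#1 VA=0xF0740A0B097 (r,kernel):
  L0 @0x2B[30] → 0x38007  P=1,RW=1,US=1,PS=0
  L1 @0x38[29] → 0x3C007  P=1,RW=1,US=1,PS=0
  L2 @0x3C[5] → 0x40007  P=1,RW=1,US=1,PS=0
  L3 @0x40[11] → 0x43007  P=1,RW=1,US=1,PS=0
  → PA=0x43097  (4 entries read)
#2 VA=0x70303E1AAED (r,kernel):
  L0 @0x2B[14] → 0x46007  P=1,RW=1,US=1,PS=0
  L1 @0x46[12] → 0x48007  P=1,RW=1,US=1,PS=0
  L2 @0x48[31] → 0x4B007  P=1,RW=1,US=1,PS=0
  L3 @0x4B[26] → 0x4C007  P=1,RW=1,US=1,PS=0
  → PA=0x4CAED  (4 entries read)
#3 VA=0xC8000000BD4 (r,kernel):
  L0 @0x2B[25] → 0x50087  P=1,RW=1,US=1,PS=1
  → PA=0x50BD4 (huge @L0)  (1 entries read)
#4 VA=0x70303E1AAED (r,kernel):
  TLB hit vpn=0x70303E1A → PA=0x4CAED
#5 VA=0xB8781812286 (r,kernel):
  L0 @0x2B[23] → 0x53007  P=1,RW=1,US=1,PS=0
  L1 @0x53[30] → 0x54007  P=1,RW=1,US=1,PS=0
  L2 @0x54[12] → 0x56007  P=1,RW=1,US=1,PS=0
  L3 @0x56[18] → 0x4D006  P=0,RW=1,US=1,PS=0
  ⇒ fault: PAGE_NOT_PRESENT  — 4 lookups

Access #3 fault: NONE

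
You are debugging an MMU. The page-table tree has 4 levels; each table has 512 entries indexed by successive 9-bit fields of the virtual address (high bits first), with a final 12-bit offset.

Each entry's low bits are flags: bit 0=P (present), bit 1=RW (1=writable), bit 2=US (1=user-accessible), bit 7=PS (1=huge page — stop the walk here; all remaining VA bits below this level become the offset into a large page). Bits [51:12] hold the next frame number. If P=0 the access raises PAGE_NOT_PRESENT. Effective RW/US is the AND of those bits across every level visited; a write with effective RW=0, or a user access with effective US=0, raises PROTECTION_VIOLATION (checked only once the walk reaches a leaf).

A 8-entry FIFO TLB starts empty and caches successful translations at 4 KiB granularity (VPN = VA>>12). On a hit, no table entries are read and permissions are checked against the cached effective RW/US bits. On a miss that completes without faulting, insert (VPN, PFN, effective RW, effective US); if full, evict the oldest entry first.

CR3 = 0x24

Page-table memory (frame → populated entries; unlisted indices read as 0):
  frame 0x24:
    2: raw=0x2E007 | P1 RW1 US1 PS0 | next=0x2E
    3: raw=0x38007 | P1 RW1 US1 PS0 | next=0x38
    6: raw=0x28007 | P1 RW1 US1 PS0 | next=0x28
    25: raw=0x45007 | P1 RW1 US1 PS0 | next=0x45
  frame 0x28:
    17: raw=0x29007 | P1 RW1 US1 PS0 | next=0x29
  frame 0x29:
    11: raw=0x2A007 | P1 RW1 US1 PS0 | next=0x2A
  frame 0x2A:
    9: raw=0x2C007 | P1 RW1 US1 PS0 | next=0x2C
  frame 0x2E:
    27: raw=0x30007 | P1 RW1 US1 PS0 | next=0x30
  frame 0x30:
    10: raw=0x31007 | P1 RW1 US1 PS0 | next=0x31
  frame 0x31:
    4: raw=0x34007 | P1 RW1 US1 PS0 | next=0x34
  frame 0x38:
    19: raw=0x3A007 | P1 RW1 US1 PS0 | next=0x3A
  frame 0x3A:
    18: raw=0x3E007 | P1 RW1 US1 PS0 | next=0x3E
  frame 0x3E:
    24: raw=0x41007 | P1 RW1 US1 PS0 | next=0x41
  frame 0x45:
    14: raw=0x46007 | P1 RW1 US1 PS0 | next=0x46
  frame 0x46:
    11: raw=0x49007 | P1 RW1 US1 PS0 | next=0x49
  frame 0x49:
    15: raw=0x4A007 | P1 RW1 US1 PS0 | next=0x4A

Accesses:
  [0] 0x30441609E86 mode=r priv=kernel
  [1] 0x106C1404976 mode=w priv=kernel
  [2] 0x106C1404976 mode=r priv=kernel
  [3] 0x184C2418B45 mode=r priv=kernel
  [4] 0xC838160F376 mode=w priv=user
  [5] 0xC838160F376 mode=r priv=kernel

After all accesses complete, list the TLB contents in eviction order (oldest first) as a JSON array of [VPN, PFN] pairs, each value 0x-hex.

Per-access translation:
#0 VA=0x30441609E86 (r,kernel):
  lvl0: tbl 0x24, slot 6 ⇒ 0x28007 (P1/RW1/US1/PS0)
  lvl1: tbl 0x28, slot 17 ⇒ 0x29007 (P1/RW1/US1/PS0)
  lvl2: tbl 0x29, slot 11 ⇒ 0x2A007 (P1/RW1/US1/PS0)
  lvl3: tbl 0x2A, slot 9 ⇒ 0x2C007 (P1/RW1/US1/PS0)
  ⇒ phys 0x2CE86  [4 reads]
#1 VA=0x106C1404976 (w,kernel):
  lvl0: tbl 0x24, slot 2 ⇒ 0x2E007 (P1/RW1/US1/PS0)
  lvl1: tbl 0x2E, slot 27 ⇒ 0x30007 (P1/RW1/US1/PS0)
  lvl2: tbl 0x30, slot 10 ⇒ 0x31007 (P1/RW1/US1/PS0)
  lvl3: tbl 0x31, slot 4 ⇒ 0x34007 (P1/RW1/US1/PS0)
  ⇒ phys 0x34976  [4 reads]
#2 VA=0x106C1404976 (r,kernel):
  TLB hit vpn=0x106C1404 → PA=0x34976
#3 VA=0x184C2418B45 (r,kernel):
  lvl0: tbl 0x24, slot 3 ⇒ 0x38007 (P1/RW1/US1/PS0)
  lvl1: tbl 0x38, slot 19 ⇒ 0x3A007 (P1/RW1/US1/PS0)
  lvl2: tbl 0x3A, slot 18 ⇒ 0x3E007 (P1/RW1/US1/PS0)
  lvl3: tbl 0x3E, slot 24 ⇒ 0x41007 (P1/RW1/US1/PS0)
  ⇒ phys 0x41B45  [4 reads]
#4 VA=0xC838160F376 (w,user):
  lvl0: tbl 0x24, slot 25 ⇒ 0x45007 (P1/RW1/US1/PS0)
  lvl1: tbl 0x45, slot 14 ⇒ 0x46007 (P1/RW1/US1/PS0)
  lvl2: tbl 0x46, slot 11 ⇒ 0x49007 (P1/RW1/US1/PS0)
  lvl3: tbl 0x49, slot 15 ⇒ 0x4A007 (P1/RW1/US1/PS0)
  ⇒ phys 0x4A376  [4 reads]
#5 VA=0xC838160F376 (r,kernel):
  TLB hit vpn=0xC838160F → PA=0x4A376

TLB: [["0x30441609", "0x2C"], ["0x106C1404", "0x34"], ["0x184C2418", "0x41"], ["0xC838160F", "0x4A"]]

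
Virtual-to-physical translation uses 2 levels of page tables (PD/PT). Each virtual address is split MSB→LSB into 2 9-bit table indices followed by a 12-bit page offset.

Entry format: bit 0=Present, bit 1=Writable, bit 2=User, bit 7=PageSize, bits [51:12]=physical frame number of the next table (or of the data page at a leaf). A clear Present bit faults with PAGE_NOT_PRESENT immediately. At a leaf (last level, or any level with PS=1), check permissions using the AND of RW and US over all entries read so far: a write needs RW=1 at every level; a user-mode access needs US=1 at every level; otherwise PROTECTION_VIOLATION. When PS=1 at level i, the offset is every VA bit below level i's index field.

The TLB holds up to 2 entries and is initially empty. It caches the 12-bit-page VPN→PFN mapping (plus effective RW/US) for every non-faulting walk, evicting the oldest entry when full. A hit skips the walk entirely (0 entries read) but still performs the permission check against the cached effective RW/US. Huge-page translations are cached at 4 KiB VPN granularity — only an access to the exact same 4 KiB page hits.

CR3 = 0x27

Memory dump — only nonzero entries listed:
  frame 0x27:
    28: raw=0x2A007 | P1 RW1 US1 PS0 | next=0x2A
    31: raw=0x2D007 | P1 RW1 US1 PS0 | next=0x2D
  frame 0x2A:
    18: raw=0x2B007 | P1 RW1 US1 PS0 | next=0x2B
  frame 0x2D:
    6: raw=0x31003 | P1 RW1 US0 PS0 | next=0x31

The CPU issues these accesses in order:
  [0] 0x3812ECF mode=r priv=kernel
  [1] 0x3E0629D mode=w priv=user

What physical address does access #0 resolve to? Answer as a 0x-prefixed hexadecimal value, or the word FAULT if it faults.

Walk each access:
#0 VA=0x3812ECF (r,kernel):
  [0] read 0x27 idx=28: raw=0x2A007 flags P=1 W=1 U=1 S=0
  [1] read 0x2A idx=18: raw=0x2B007 flags P=1 W=1 U=1 S=0
  ⇒ phys 0x2BECF  [2 reads]
#1 VA=0x3E0629D (w,user):
  [0] read 0x27 idx=31: raw=0x2D007 flags P=1 W=1 U=1 S=0
  [1] read 0x2D idx=6: raw=0x31003 flags P=1 W=1 U=0 S=0
  ⇒ fault: PROTECTION_VIOLATION  — 2 lookups

Access #0 PA: 0x2BECF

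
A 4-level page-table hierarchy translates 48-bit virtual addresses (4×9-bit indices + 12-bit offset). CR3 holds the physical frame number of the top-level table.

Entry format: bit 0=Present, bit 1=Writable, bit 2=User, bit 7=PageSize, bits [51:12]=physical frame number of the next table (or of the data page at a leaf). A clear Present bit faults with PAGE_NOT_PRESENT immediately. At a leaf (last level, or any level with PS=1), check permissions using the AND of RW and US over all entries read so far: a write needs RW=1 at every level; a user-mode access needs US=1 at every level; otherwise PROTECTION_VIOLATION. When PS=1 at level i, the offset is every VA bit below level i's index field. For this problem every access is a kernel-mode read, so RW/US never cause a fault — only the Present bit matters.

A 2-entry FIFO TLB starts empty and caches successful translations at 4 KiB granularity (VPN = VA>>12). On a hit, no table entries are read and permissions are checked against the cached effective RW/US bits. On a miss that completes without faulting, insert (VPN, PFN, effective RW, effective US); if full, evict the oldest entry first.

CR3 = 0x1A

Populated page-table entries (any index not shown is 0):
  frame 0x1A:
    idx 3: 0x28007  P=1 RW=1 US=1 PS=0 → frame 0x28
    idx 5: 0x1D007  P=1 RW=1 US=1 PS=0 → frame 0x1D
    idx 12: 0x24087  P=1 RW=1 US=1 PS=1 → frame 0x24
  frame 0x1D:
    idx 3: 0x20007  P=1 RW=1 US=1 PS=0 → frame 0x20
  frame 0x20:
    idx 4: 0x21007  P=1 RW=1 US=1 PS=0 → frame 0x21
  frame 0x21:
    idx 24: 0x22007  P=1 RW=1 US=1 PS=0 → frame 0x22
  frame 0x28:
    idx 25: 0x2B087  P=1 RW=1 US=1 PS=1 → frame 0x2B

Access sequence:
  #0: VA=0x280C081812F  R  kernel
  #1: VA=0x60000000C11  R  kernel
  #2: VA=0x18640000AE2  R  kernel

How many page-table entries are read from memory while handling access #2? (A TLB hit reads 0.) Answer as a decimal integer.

Trace:
#0 VA=0x280C081812F (r,kernel):
  [0] read 0x1A idx=5: raw=0x1D007 flags P=1 W=1 U=1 S=0
  [1] read 0x1D idx=3: raw=0x20007 flags P=1 W=1 U=1 S=0
  [2] read 0x20 idx=4: raw=0x21007 flags P=1 W=1 U=1 S=0
  [3] read 0x21 idx=24: raw=0x22007 flags P=1 W=1 U=1 S=0
  ✓ 0x2212F  — 4 lookups
#1 VA=0x60000000C11 (r,kernel):
  [0] read 0x1A idx=12: raw=0x24087 flags P=1 W=1 U=1 S=1
  ✓ 0x24C11 (huge @L0)  — 1 lookups
#2 VA=0x18640000AE2 (r,kernel):
  [0] read 0x1A idx=3: raw=0x28007 flags P=1 W=1 U=1 S=0
  [1] read 0x28 idx=25: raw=0x2B087 flags P=1 W=1 U=1 S=1
  ✓ 0x2BAE2 (huge @L1)  — 2 lookups

Entries read for #2: 2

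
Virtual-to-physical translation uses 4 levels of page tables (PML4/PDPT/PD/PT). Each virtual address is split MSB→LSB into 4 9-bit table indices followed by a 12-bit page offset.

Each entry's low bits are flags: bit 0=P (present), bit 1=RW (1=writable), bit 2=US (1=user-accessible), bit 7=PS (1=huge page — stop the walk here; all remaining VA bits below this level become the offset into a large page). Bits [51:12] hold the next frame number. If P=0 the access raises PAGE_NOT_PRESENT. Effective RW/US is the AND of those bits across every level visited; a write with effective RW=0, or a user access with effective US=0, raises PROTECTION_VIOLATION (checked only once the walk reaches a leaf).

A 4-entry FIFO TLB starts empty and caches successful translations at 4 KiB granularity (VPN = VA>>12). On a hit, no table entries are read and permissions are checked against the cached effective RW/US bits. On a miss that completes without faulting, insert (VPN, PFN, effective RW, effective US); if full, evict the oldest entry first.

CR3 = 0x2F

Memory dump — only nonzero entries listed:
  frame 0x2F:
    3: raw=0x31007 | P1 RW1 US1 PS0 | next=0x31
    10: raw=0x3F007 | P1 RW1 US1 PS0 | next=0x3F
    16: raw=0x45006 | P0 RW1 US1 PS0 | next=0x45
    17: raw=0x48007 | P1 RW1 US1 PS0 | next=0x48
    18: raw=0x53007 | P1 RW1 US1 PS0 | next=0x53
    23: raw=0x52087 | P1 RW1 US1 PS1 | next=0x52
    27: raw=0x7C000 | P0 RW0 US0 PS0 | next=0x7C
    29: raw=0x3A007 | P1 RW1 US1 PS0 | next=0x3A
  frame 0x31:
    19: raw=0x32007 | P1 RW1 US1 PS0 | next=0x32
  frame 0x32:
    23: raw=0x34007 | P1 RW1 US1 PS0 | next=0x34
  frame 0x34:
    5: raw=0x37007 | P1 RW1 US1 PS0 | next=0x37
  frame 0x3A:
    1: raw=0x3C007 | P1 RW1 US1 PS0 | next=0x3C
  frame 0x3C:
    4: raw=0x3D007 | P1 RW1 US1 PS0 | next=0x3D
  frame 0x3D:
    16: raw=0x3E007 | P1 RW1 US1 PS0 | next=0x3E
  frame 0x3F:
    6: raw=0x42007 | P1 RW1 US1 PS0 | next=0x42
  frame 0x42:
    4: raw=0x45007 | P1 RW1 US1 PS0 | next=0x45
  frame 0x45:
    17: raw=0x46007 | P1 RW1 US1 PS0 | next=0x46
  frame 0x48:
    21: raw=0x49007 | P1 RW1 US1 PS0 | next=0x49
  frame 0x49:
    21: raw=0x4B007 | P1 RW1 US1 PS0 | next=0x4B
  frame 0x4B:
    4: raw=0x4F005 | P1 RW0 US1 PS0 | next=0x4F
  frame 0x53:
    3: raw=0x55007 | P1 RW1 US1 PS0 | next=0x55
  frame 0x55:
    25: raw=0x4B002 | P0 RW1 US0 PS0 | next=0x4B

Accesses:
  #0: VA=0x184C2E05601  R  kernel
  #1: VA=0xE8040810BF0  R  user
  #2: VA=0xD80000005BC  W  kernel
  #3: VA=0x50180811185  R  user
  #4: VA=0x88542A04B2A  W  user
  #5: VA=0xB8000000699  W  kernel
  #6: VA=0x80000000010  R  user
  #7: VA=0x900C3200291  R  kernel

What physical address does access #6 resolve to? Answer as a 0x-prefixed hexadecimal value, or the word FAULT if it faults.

Trace:
#0 VA=0x184C2E05601 (r,kernel):
  lvl0: tbl 0x2F, slot 3 ⇒ 0x31007 (P1/RW1/US1/PS0)
  lvl1: tbl 0x31, slot 19 ⇒ 0x32007 (P1/RW1/US1/PS0)
  lvl2: tbl 0x32, slot 23 ⇒ 0x34007 (P1/RW1/US1/PS0)
  lvl3: tbl 0x34, slot 5 ⇒ 0x37007 (P1/RW1/US1/PS0)
  → PA=0x37601  (4 entries read)
#1 VA=0xE8040810BF0 (r,user):
  lvl0: tbl 0x2F, slot 29 ⇒ 0x3A007 (P1/RW1/US1/PS0)
  lvl1: tbl 0x3A, slot 1 ⇒ 0x3C007 (P1/RW1/US1/PS0)
  lvl2: tbl 0x3C, slot 4 ⇒ 0x3D007 (P1/RW1/US1/PS0)
  lvl3: tbl 0x3D, slot 16 ⇒ 0x3E007 (P1/RW1/US1/PS0)
  → PA=0x3EBF0  (4 entries read)
#2 VA=0xD80000005BC (w,kernel):
  lvl0: tbl 0x2F, slot 27 ⇒ 0x7C000 (P0/RW0/US0/PS0)
  ⇒ fault: PAGE_NOT_PRESENT  — 1 lookups
#3 VA=0x50180811185 (r,user):
  lvl0: tbl 0x2F, slot 10 ⇒ 0x3F007 (P1/RW1/US1/PS0)
  lvl1: tbl 0x3F, slot 6 ⇒ 0x42007 (P1/RW1/US1/PS0)
  lvl2: tbl 0x42, slot 4 ⇒ 0x45007 (P1/RW1/US1/PS0)
  lvl3: tbl 0x45, slot 17 ⇒ 0x46007 (P1/RW1/US1/PS0)
  → PA=0x46185  (4 entries read)
#4 VA=0x88542A04B2A (w,user):
  lvl0: tbl 0x2F, slot 17 ⇒ 0x48007 (P1/RW1/US1/PS0)
  lvl1: tbl 0x48, slot 21 ⇒ 0x49007 (P1/RW1/US1/PS0)
  lvl2: tbl 0x49, slot 21 ⇒ 0x4B007 (P1/RW1/US1/PS0)
  lvl3: tbl 0x4B, slot 4 ⇒ 0x4F005 (P1/RW0/US1/PS0)
  ⇒ fault: PROTECTION_VIOLATION  — 4 lookups
#5 VA=0xB8000000699 (w,kernel):
  lvl0: tbl 0x2F, slot 23 ⇒ 0x52087 (P1/RW1/US1/PS1)
  → PA=0x52699 (huge @L0)  (1 entries read)
#6 VA=0x80000000010 (r,user):
  lvl0: tbl 0x2F, slot 16 ⇒ 0x45006 (P0/RW1/US1/PS0)
  ⇒ fault: PAGE_NOT_PRESENT  — 1 lookups
#7 VA=0x900C3200291 (r,kernel):
  lvl0: tbl 0x2F, slot 18 ⇒ 0x53007 (P1/RW1/US1/PS0)
  lvl1: tbl 0x53, slot 3 ⇒ 0x55007 (P1/RW1/US1/PS0)
  lvl2: tbl 0x55, slot 25 ⇒ 0x4B002 (P0/RW1/US0/PS0)
  ⇒ fault: PAGE_NOT_PRESENT  — 3 lookups

Access #6 PA: FAULT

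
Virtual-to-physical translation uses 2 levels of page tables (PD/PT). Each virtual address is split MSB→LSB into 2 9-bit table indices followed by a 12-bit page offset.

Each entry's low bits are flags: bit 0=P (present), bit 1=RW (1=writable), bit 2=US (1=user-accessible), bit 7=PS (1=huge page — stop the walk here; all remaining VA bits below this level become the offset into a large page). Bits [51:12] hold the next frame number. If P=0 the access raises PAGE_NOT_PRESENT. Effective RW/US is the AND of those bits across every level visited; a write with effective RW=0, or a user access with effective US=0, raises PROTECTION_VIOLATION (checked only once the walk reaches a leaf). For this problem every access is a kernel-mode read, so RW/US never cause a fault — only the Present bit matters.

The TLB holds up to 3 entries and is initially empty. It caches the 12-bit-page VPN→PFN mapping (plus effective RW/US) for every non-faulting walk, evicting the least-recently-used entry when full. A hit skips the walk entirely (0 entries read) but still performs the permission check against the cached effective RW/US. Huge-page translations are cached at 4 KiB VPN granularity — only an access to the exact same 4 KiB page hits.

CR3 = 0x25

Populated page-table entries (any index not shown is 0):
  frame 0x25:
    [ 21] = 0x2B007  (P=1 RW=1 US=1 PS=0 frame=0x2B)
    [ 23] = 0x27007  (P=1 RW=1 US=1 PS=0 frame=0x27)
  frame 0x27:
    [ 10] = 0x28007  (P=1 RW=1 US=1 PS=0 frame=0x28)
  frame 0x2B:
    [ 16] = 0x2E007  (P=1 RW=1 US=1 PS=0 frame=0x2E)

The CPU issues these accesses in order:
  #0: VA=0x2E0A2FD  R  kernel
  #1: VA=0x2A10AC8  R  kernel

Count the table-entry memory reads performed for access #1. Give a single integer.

Trace:
#0 VA=0x2E0A2FD (r,kernel):
  lvl0: tbl 0x25, slot 23 ⇒ 0x27007 (P1/RW1/US1/PS0)
  lvl1: tbl 0x27, slot 10 ⇒ 0x28007 (P1/RW1/US1/PS0)
  → PA=0x282FD  (2 entries read)
#1 VA=0x2A10AC8 (r,kernel):
  lvl0: tbl 0x25, slot 21 ⇒ 0x2B007 (P1/RW1/US1/PS0)
  lvl1: tbl 0x2B, slot 16 ⇒ 0x2E007 (P1/RW1/US1/PS0)
  → PA=0x2EAC8  (2 entries read)

Entries read for #1: 2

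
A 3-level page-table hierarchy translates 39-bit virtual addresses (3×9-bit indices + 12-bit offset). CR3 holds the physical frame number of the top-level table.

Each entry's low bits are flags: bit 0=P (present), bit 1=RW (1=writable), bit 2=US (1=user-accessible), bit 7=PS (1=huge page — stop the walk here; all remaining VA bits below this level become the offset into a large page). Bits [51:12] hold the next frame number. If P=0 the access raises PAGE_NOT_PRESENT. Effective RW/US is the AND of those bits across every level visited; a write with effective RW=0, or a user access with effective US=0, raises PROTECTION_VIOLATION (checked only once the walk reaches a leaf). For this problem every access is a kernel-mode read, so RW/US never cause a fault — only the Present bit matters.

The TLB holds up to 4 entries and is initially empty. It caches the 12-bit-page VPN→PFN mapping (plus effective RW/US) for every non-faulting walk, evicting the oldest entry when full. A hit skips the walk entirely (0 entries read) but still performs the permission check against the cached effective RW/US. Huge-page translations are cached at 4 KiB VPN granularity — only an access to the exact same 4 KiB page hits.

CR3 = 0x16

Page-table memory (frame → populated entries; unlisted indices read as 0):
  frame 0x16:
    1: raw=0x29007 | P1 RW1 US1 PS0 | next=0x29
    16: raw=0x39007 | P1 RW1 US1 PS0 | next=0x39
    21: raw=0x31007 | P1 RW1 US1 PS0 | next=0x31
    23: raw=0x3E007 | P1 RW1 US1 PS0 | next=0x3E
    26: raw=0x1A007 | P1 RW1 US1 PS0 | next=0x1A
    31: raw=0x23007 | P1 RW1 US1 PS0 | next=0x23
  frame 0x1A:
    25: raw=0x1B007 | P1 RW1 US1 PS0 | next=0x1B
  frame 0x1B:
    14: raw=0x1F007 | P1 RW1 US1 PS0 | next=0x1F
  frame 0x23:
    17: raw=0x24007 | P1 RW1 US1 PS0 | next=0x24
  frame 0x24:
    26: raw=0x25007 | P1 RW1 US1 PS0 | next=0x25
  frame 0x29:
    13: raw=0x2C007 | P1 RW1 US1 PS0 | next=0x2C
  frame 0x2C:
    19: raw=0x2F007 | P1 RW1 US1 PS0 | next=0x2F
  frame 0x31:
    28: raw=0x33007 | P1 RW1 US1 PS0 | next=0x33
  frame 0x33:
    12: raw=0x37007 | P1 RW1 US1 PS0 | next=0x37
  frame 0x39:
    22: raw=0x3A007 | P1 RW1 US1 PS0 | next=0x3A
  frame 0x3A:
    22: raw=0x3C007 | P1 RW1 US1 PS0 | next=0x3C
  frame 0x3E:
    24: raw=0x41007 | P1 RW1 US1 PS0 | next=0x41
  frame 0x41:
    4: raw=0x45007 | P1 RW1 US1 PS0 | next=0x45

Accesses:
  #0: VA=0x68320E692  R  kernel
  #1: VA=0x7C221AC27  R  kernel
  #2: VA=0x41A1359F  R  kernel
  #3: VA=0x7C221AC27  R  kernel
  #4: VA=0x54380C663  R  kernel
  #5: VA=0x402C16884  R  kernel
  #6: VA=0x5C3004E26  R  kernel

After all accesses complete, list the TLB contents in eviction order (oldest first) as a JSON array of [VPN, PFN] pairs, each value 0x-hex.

Trace:
#0 VA=0x68320E692 (r,kernel):
  [0] read 0x16 idx=26: raw=0x1A007 flags P=1 W=1 U=1 S=0
  [1] read 0x1A idx=25: raw=0x1B007 flags P=1 W=1 U=1 S=0
  [2] read 0x1B idx=14: raw=0x1F007 flags P=1 W=1 U=1 S=0
  ⇒ phys 0x1F692  [3 reads]
#1 VA=0x7C221AC27 (r,kernel):
  [0] read 0x16 idx=31: raw=0x23007 flags P=1 W=1 U=1 S=0
  [1] read 0x23 idx=17: raw=0x24007 flags P=1 W=1 U=1 S=0
  [2] read 0x24 idx=26: raw=0x25007 flags P=1 W=1 U=1 S=0
  ⇒ phys 0x25C27  [3 reads]
#2 VA=0x41A1359F (r,kernel):
  [0] read 0x16 idx=1: raw=0x29007 flags P=1 W=1 U=1 S=0
  [1] read 0x29 idx=13: raw=0x2C007 flags P=1 W=1 U=1 S=0
  [2] read 0x2C idx=19: raw=0x2F007 flags P=1 W=1 U=1 S=0
  ⇒ phys 0x2F59F  [3 reads]
#3 VA=0x7C221AC27 (r,kernel):
  TLB hit vpn=0x7C221A → PA=0x25C27
#4 VA=0x54380C663 (r,kernel):
  [0] read 0x16 idx=21: raw=0x31007 flags P=1 W=1 U=1 S=0
  [1] read 0x31 idx=28: raw=0x33007 flags P=1 W=1 U=1 S=0
  [2] read 0x33 idx=12: raw=0x37007 flags P=1 W=1 U=1 S=0
  ⇒ phys 0x37663  [3 reads]
#5 VA=0x402C16884 (r,kernel):
  [0] read 0x16 idx=16: raw=0x39007 flags P=1 W=1 U=1 S=0
  [1] read 0x39 idx=22: raw=0x3A007 flags P=1 W=1 U=1 S=0
  [2] read 0x3A idx=22: raw=0x3C007 flags P=1 W=1 U=1 S=0
  ⇒ phys 0x3C884  [3 reads]
#6 VA=0x5C3004E26 (r,kernel):
  [0] read 0x16 idx=23: raw=0x3E007 flags P=1 W=1 U=1 S=0
  [1] read 0x3E idx=24: raw=0x41007 flags P=1 W=1 U=1 S=0
  [2] read 0x41 idx=4: raw=0x45007 flags P=1 W=1 U=1 S=0
  ⇒ phys 0x45E26  [3 reads]

TLB: [["0x41A13", "0x2F"], ["0x54380C", "0x37"], ["0x402C16", "0x3C"], ["0x5C3004", "0x45"]]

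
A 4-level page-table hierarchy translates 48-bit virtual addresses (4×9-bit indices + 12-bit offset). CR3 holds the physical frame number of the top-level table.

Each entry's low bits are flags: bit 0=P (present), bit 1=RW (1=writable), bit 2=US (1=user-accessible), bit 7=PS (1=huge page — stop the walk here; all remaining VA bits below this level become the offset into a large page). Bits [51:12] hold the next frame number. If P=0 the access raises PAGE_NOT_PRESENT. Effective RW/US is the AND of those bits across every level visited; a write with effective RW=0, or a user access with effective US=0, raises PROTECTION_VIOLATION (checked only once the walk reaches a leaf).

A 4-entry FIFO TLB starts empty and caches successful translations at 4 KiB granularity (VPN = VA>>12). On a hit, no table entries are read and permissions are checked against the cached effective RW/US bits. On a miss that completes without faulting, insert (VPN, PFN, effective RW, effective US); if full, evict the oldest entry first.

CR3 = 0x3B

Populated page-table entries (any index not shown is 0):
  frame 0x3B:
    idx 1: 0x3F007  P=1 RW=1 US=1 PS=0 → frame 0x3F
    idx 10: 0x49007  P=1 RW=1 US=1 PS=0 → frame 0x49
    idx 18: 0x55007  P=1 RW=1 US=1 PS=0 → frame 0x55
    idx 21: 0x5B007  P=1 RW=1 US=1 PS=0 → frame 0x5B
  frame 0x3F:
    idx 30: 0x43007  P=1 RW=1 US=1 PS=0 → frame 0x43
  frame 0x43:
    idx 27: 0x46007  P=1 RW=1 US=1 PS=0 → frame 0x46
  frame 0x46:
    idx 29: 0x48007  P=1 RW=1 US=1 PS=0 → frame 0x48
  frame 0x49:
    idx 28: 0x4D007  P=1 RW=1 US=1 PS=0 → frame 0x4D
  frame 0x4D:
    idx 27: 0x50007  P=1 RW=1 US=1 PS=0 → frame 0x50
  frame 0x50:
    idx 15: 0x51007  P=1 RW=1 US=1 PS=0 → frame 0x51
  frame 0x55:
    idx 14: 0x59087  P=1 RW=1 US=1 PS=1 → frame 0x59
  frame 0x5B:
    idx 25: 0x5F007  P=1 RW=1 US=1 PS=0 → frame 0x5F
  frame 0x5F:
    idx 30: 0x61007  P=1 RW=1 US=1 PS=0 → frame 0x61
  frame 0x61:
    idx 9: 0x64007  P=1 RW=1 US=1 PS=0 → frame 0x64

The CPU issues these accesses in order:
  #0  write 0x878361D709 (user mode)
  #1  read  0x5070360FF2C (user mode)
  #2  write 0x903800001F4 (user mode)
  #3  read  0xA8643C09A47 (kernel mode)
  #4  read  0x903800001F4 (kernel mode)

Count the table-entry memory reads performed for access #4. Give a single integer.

Per-access translation:
#0 VA=0x878361D709 (w,user):
  [0] read 0x3B idx=1: raw=0x3F007 flags P=1 W=1 U=1 S=0
  [1] read 0x3F idx=30: raw=0x43007 flags P=1 W=1 U=1 S=0
  [2] read 0x43 idx=27: raw=0x46007 flags P=1 W=1 U=1 S=0
  [3] read 0x46 idx=29: raw=0x48007 flags P=1 W=1 U=1 S=0
  ✓ 0x48709  — 4 lookups
#1 VA=0x5070360FF2C (r,user):
  [0] read 0x3B idx=10: raw=0x49007 flags P=1 W=1 U=1 S=0
  [1] read 0x49 idx=28: raw=0x4D007 flags P=1 W=1 U=1 S=0
  [2] read 0x4D idx=27: raw=0x50007 flags P=1 W=1 U=1 S=0
  [3] read 0x50 idx=15: raw=0x51007 flags P=1 W=1 U=1 S=0
  ✓ 0x51F2C  — 4 lookups
#2 VA=0x903800001F4 (w,user):
  [0] read 0x3B idx=18: raw=0x55007 flags P=1 W=1 U=1 S=0
  [1] read 0x55 idx=14: raw=0x59087 flags P=1 W=1 U=1 S=1
  ✓ 0x591F4 (huge @L1)  — 2 lookups
#3 VA=0xA8643C09A47 (r,kernel):
  [0] read 0x3B idx=21: raw=0x5B007 flags P=1 W=1 U=1 S=0
  [1] read 0x5B idx=25: raw=0x5F007 flags P=1 W=1 U=1 S=0
  [2] read 0x5F idx=30: raw=0x61007 flags P=1 W=1 U=1 S=0
  [3] read 0x61 idx=9: raw=0x64007 flags P=1 W=1 U=1 S=0
  ✓ 0x64A47  — 4 lookups
#4 VA=0x903800001F4 (r,kernel):
  TLB hit vpn=0x90380000 → PA=0x591F4

Entries read for #4: 0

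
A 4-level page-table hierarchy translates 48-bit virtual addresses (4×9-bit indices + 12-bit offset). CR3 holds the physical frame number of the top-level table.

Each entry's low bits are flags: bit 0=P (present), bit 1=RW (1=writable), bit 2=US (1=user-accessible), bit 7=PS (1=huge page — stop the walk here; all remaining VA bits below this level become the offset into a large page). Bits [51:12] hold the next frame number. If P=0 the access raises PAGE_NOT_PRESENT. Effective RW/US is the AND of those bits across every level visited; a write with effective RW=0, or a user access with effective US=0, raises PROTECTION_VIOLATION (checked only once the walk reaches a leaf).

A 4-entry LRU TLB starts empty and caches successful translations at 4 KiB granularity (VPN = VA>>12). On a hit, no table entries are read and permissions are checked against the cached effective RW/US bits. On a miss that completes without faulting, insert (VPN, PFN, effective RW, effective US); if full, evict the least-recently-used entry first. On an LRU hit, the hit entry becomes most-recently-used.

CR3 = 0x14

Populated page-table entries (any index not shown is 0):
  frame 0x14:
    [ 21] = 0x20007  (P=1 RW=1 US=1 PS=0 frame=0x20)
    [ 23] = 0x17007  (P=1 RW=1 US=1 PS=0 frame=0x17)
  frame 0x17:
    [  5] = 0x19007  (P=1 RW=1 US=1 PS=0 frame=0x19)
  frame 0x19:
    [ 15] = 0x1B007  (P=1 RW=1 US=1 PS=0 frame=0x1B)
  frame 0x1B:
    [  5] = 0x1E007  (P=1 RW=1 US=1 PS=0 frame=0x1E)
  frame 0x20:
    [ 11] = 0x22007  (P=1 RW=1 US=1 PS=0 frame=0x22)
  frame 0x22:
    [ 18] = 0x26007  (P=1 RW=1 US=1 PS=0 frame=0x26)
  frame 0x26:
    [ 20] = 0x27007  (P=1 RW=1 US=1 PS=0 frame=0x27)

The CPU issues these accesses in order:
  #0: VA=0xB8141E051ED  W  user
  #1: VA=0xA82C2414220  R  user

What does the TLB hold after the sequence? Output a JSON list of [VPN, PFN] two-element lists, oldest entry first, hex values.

Walk each access:
#0 VA=0xB8141E051ED (w,user):
  L0 @0x14[23] → 0x17007  P=1,RW=1,US=1,PS=0
  L1 @0x17[5] → 0x19007  P=1,RW=1,US=1,PS=0
  L2 @0x19[15] → 0x1B007  P=1,RW=1,US=1,PS=0
  L3 @0x1B[5] → 0x1E007  P=1,RW=1,US=1,PS=0
  ✓ 0x1E1ED  — 4 lookups
#1 VA=0xA82C2414220 (r,user):
  L0 @0x14[21] → 0x20007  P=1,RW=1,US=1,PS=0
  L1 @0x20[11] → 0x22007  P=1,RW=1,US=1,PS=0
  L2 @0x22[18] → 0x26007  P=1,RW=1,US=1,PS=0
  L3 @0x26[20] → 0x27007  P=1,RW=1,US=1,PS=0
  ✓ 0x27220  — 4 lookups

TLB: [["0xB8141E05", "0x1E"], ["0xA82C2414", "0x27"]]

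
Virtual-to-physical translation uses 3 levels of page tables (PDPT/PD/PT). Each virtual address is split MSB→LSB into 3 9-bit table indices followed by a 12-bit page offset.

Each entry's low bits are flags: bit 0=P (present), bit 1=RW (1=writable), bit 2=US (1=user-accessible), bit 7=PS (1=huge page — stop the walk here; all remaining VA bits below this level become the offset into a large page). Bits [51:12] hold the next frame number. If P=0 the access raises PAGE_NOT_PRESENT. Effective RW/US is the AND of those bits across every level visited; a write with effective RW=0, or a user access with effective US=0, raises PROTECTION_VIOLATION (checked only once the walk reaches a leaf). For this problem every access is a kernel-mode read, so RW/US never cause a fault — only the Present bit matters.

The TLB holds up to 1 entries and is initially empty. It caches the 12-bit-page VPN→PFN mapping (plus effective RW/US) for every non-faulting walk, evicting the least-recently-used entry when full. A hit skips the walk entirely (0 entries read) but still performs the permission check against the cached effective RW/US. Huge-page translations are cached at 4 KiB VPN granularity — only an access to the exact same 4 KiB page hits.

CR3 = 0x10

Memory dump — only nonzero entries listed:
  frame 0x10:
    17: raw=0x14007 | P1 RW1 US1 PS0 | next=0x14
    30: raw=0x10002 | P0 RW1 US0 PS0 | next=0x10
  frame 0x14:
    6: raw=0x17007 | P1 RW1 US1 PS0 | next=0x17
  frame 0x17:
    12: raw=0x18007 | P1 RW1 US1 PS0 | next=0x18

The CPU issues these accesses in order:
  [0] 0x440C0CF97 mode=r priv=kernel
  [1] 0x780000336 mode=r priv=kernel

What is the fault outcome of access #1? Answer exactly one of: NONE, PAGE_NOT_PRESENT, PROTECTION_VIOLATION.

Trace:
#0 VA=0x440C0CF97 (r,kernel):
  L0 @0x10[17] → 0x14007  P=1,RW=1,US=1,PS=0
  L1 @0x14[6] → 0x17007  P=1,RW=1,US=1,PS=0
  L2 @0x17[12] → 0x18007  P=1,RW=1,US=1,PS=0
  ✓ 0x18F97  — 3 lookups
#1 VA=0x780000336 (r,kernel):
  L0 @0x10[30] → 0x10002  P=0,RW=1,US=0,PS=0
  → PAGE_NOT_PRESENT  (1 entries read)

Access #1 fault: PAGE_NOT_PRESENT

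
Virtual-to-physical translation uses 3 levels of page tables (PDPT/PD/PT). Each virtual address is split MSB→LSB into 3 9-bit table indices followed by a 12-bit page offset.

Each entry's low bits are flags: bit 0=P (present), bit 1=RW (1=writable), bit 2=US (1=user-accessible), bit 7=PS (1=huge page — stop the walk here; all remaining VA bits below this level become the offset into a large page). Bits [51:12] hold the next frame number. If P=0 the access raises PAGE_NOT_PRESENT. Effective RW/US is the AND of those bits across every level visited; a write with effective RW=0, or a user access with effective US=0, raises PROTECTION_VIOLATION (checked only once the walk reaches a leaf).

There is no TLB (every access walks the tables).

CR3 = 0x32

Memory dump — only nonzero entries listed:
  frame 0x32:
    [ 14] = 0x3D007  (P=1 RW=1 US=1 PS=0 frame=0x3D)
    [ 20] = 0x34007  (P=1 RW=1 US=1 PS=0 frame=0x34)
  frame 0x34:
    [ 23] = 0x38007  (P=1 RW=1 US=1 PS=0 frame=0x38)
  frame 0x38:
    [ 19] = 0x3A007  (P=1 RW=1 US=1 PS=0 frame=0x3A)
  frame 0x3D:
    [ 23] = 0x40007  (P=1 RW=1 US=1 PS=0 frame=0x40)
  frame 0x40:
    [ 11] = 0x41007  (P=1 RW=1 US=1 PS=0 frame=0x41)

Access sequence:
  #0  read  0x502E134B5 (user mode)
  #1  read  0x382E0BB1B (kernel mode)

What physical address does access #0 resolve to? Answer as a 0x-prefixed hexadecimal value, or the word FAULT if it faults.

Per-access translation:
#0 VA=0x502E134B5 (r,user):
  L0 @0x32[20] → 0x34007  P=1,RW=1,US=1,PS=0
  L1 @0x34[23] → 0x38007  P=1,RW=1,US=1,PS=0
  L2 @0x38[19] → 0x3A007  P=1,RW=1,US=1,PS=0
  ⇒ phys 0x3A4B5  [3 reads]
#1 VA=0x382E0BB1B (r,kernel):
  L0 @0x32[14] → 0x3D007  P=1,RW=1,US=1,PS=0
  L1 @0x3D[23] → 0x40007  P=1,RW=1,US=1,PS=0
  L2 @0x40[11] → 0x41007  P=1,RW=1,US=1,PS=0
  ⇒ phys 0x41B1B  [3 reads]

Access #0 PA: 0x3A4B5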